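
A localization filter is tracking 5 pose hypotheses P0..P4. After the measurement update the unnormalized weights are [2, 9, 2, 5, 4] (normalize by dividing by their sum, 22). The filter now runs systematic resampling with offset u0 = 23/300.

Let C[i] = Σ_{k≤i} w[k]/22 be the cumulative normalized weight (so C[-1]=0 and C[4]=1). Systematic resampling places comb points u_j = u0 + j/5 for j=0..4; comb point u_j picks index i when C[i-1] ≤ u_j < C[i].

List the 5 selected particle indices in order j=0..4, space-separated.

C = [1/11, 1/2, 13/22, 9/11, 1]
j=0: u_0=23/300 ∈ [0, 1/11) → index 0
j=1: u_1=83/300 ∈ [1/11, 1/2) → index 1
j=2: u_2=143/300 ∈ [1/11, 1/2) → index 1
j=3: u_3=203/300 ∈ [13/22, 9/11) → index 3
j=4: u_4=263/300 ∈ [9/11, 1) → index 4

0 1 1 3 4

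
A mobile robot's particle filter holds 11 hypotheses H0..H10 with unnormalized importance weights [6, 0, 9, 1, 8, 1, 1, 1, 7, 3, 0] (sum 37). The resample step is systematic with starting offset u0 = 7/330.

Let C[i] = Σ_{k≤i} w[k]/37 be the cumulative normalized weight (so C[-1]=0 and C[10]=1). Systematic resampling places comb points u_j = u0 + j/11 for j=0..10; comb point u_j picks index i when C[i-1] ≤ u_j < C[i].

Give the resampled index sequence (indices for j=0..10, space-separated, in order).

C = [6/37, 6/37, 15/37, 16/37, 24/37, 25/37, 26/37, 27/37, 34/37, 1, 1]
j=0: u_0=7/330 ∈ [0, 6/37) → index 0
j=1: u_1=37/330 ∈ [0, 6/37) → index 0
j=2: u_2=67/330 ∈ [6/37, 15/37) → index 2
j=3: u_3=97/330 ∈ [6/37, 15/37) → index 2
j=4: u_4=127/330 ∈ [6/37, 15/37) → index 2
j=5: u_5=157/330 ∈ [16/37, 24/37) → index 4
j=6: u_6=17/30 ∈ [16/37, 24/37) → index 4
j=7: u_7=217/330 ∈ [24/37, 25/37) → index 5
j=8: u_8=247/330 ∈ [27/37, 34/37) → index 8
j=9: u_9=277/330 ∈ [27/37, 34/37) → index 8
j=10: u_10=307/330 ∈ [34/37, 1) → index 9

0 0 2 2 2 4 4 5 8 8 9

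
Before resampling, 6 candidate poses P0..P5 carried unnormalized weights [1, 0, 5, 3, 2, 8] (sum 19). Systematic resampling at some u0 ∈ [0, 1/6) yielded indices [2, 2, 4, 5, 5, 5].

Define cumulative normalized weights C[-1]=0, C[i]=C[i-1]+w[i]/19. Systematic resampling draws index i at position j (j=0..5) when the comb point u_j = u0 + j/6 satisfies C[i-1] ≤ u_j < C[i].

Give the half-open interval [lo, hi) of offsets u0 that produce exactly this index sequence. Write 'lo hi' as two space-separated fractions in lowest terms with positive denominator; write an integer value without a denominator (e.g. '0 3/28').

C = [1/19, 1/19, 6/19, 9/19, 11/19, 1]
j=0 picked index 2: u0 ∈ [1/19, 6/19)
j=1 picked index 2: u0 ∈ [-13/114, 17/114)
j=2 picked index 4: u0 ∈ [8/57, 14/57)
j=3 picked index 5: u0 ∈ [3/38, 1/2)
j=4 picked index 5: u0 ∈ [-5/57, 1/3)
j=5 picked index 5: u0 ∈ [-29/114, 1/6)
intersection: [8/57, 17/114)

8/57 17/114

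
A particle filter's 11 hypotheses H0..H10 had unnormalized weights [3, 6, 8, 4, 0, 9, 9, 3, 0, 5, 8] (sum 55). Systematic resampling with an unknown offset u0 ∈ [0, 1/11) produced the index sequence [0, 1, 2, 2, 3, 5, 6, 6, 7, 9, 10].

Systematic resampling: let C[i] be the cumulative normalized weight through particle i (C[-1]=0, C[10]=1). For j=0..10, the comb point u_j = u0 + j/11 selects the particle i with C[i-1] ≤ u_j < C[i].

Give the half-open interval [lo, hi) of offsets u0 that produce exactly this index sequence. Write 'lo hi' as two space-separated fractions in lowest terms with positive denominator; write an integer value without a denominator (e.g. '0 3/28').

0 1/55

C = [3/55, 9/55, 17/55, 21/55, 21/55, 6/11, 39/55, 42/55, 42/55, 47/55, 1]
j=0 picked index 0: u0 ∈ [0, 3/55)
j=1 picked index 1: u0 ∈ [-2/55, 4/55)
j=2 picked index 2: u0 ∈ [-1/55, 7/55)
j=3 picked index 2: u0 ∈ [-6/55, 2/55)
j=4 picked index 3: u0 ∈ [-3/55, 1/55)
j=5 picked index 5: u0 ∈ [-4/55, 1/11)
j=6 picked index 6: u0 ∈ [0, 9/55)
j=7 picked index 6: u0 ∈ [-1/11, 4/55)
j=8 picked index 7: u0 ∈ [-1/55, 2/55)
j=9 picked index 9: u0 ∈ [-3/55, 2/55)
j=10 picked index 10: u0 ∈ [-3/55, 1/11)
intersection: [0, 1/55)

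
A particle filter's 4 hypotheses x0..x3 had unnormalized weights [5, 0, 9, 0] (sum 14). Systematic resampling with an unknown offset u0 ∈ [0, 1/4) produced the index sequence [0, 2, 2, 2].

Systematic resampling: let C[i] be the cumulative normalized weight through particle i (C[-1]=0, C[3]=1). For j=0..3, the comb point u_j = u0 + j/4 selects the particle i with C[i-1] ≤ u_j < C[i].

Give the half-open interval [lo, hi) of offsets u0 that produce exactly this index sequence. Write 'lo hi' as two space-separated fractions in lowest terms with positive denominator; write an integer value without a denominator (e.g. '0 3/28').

3/28 1/4

C = [5/14, 5/14, 1, 1]
j=0 picked index 0: u0 ∈ [0, 5/14)
j=1 picked index 2: u0 ∈ [3/28, 3/4)
j=2 picked index 2: u0 ∈ [-1/7, 1/2)
j=3 picked index 2: u0 ∈ [-11/28, 1/4)
intersection: [3/28, 1/4)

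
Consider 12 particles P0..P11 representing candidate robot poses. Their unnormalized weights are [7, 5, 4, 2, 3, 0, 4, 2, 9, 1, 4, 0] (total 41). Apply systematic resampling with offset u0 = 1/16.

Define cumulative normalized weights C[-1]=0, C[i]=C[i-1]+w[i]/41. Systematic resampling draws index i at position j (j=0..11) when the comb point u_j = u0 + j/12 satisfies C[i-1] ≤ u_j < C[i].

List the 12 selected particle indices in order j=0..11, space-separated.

0 0 1 2 3 4 6 7 8 8 9 10

C = [7/41, 12/41, 16/41, 18/41, 21/41, 21/41, 25/41, 27/41, 36/41, 37/41, 1, 1]
j=0: u_0=1/16 ∈ [0, 7/41) → index 0
j=1: u_1=7/48 ∈ [0, 7/41) → index 0
j=2: u_2=11/48 ∈ [7/41, 12/41) → index 1
j=3: u_3=5/16 ∈ [12/41, 16/41) → index 2
j=4: u_4=19/48 ∈ [16/41, 18/41) → index 3
j=5: u_5=23/48 ∈ [18/41, 21/41) → index 4
j=6: u_6=9/16 ∈ [21/41, 25/41) → index 6
j=7: u_7=31/48 ∈ [25/41, 27/41) → index 7
j=8: u_8=35/48 ∈ [27/41, 36/41) → index 8
j=9: u_9=13/16 ∈ [27/41, 36/41) → index 8
j=10: u_10=43/48 ∈ [36/41, 37/41) → index 9
j=11: u_11=47/48 ∈ [37/41, 1) → index 10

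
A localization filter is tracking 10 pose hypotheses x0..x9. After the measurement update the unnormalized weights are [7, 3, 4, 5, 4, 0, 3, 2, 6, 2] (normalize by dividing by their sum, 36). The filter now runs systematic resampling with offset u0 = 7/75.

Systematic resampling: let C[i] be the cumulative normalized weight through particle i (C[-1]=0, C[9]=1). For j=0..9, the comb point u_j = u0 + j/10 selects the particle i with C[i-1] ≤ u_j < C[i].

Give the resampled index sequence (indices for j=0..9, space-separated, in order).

C = [7/36, 5/18, 7/18, 19/36, 23/36, 23/36, 13/18, 7/9, 17/18, 1]
j=0: u_0=7/75 ∈ [0, 7/36) → index 0
j=1: u_1=29/150 ∈ [0, 7/36) → index 0
j=2: u_2=22/75 ∈ [5/18, 7/18) → index 2
j=3: u_3=59/150 ∈ [7/18, 19/36) → index 3
j=4: u_4=37/75 ∈ [7/18, 19/36) → index 3
j=5: u_5=89/150 ∈ [19/36, 23/36) → index 4
j=6: u_6=52/75 ∈ [23/36, 13/18) → index 6
j=7: u_7=119/150 ∈ [7/9, 17/18) → index 8
j=8: u_8=67/75 ∈ [7/9, 17/18) → index 8
j=9: u_9=149/150 ∈ [17/18, 1) → index 9

0 0 2 3 3 4 6 8 8 9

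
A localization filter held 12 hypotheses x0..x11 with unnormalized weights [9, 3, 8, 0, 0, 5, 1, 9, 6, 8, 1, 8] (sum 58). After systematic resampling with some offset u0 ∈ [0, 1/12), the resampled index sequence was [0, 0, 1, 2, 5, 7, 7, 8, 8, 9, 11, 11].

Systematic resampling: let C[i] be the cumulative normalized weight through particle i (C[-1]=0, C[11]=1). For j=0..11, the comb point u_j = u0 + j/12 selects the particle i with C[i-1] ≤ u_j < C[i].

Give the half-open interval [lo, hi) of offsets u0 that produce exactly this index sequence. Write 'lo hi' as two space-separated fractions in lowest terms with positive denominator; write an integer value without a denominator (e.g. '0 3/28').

11/348 7/174

C = [9/58, 6/29, 10/29, 10/29, 10/29, 25/58, 13/29, 35/58, 41/58, 49/58, 25/29, 1]
j=0 picked index 0: u0 ∈ [0, 9/58)
j=1 picked index 0: u0 ∈ [-1/12, 25/348)
j=2 picked index 1: u0 ∈ [-1/87, 7/174)
j=3 picked index 2: u0 ∈ [-5/116, 11/116)
j=4 picked index 5: u0 ∈ [1/87, 17/174)
j=5 picked index 7: u0 ∈ [11/348, 65/348)
j=6 picked index 7: u0 ∈ [-3/58, 3/29)
j=7 picked index 8: u0 ∈ [7/348, 43/348)
j=8 picked index 8: u0 ∈ [-11/174, 7/174)
j=9 picked index 9: u0 ∈ [-5/116, 11/116)
j=10 picked index 11: u0 ∈ [5/174, 1/6)
j=11 picked index 11: u0 ∈ [-19/348, 1/12)
intersection: [11/348, 7/174)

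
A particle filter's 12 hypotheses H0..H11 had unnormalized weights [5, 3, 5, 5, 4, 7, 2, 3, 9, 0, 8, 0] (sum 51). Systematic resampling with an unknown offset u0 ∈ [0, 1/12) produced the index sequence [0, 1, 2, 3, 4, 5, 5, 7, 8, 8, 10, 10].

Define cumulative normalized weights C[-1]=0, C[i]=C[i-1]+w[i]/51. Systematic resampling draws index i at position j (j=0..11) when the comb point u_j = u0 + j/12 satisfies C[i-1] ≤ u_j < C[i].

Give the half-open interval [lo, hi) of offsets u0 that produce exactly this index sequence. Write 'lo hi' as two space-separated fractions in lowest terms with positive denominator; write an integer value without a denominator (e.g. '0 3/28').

5/204 7/102

C = [5/51, 8/51, 13/51, 6/17, 22/51, 29/51, 31/51, 2/3, 43/51, 43/51, 1, 1]
j=0 picked index 0: u0 ∈ [0, 5/51)
j=1 picked index 1: u0 ∈ [1/68, 5/68)
j=2 picked index 2: u0 ∈ [-1/102, 3/34)
j=3 picked index 3: u0 ∈ [1/204, 7/68)
j=4 picked index 4: u0 ∈ [1/51, 5/51)
j=5 picked index 5: u0 ∈ [1/68, 31/204)
j=6 picked index 5: u0 ∈ [-7/102, 7/102)
j=7 picked index 7: u0 ∈ [5/204, 1/12)
j=8 picked index 8: u0 ∈ [0, 3/17)
j=9 picked index 8: u0 ∈ [-1/12, 19/204)
j=10 picked index 10: u0 ∈ [1/102, 1/6)
j=11 picked index 10: u0 ∈ [-5/68, 1/12)
intersection: [5/204, 7/102)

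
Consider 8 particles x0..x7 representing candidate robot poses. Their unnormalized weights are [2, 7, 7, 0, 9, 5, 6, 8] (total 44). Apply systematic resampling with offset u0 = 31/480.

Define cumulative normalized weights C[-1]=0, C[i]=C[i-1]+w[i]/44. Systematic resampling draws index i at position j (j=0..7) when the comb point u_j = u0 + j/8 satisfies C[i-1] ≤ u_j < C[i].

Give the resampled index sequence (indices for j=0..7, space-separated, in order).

C = [1/22, 9/44, 4/11, 4/11, 25/44, 15/22, 9/11, 1]
j=0: u_0=31/480 ∈ [1/22, 9/44) → index 1
j=1: u_1=91/480 ∈ [1/22, 9/44) → index 1
j=2: u_2=151/480 ∈ [9/44, 4/11) → index 2
j=3: u_3=211/480 ∈ [4/11, 25/44) → index 4
j=4: u_4=271/480 ∈ [4/11, 25/44) → index 4
j=5: u_5=331/480 ∈ [15/22, 9/11) → index 6
j=6: u_6=391/480 ∈ [15/22, 9/11) → index 6
j=7: u_7=451/480 ∈ [9/11, 1) → index 7

1 1 2 4 4 6 6 7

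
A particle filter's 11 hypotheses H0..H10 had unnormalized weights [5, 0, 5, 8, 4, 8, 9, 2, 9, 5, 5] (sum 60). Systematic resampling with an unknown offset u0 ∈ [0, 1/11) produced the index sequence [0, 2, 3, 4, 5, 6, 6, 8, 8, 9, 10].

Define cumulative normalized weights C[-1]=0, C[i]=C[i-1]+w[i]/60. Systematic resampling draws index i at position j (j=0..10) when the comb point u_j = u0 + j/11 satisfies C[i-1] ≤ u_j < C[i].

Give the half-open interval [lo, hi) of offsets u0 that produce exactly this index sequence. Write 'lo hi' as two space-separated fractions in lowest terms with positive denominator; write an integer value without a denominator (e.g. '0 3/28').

C = [1/12, 1/12, 1/6, 3/10, 11/30, 1/2, 13/20, 41/60, 5/6, 11/12, 1]
j=0 picked index 0: u0 ∈ [0, 1/12)
j=1 picked index 2: u0 ∈ [-1/132, 5/66)
j=2 picked index 3: u0 ∈ [-1/66, 13/110)
j=3 picked index 4: u0 ∈ [3/110, 31/330)
j=4 picked index 5: u0 ∈ [1/330, 3/22)
j=5 picked index 6: u0 ∈ [1/22, 43/220)
j=6 picked index 6: u0 ∈ [-1/22, 23/220)
j=7 picked index 8: u0 ∈ [31/660, 13/66)
j=8 picked index 8: u0 ∈ [-29/660, 7/66)
j=9 picked index 9: u0 ∈ [1/66, 13/132)
j=10 picked index 10: u0 ∈ [1/132, 1/11)
intersection: [31/660, 5/66)

31/660 5/66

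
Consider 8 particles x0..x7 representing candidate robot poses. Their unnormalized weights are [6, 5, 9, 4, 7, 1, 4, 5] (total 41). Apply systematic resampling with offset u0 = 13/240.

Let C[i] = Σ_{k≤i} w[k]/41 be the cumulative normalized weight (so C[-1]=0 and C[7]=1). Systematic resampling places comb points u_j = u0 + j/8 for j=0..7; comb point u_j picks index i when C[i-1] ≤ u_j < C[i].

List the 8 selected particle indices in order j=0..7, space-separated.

C = [6/41, 11/41, 20/41, 24/41, 31/41, 32/41, 36/41, 1]
j=0: u_0=13/240 ∈ [0, 6/41) → index 0
j=1: u_1=43/240 ∈ [6/41, 11/41) → index 1
j=2: u_2=73/240 ∈ [11/41, 20/41) → index 2
j=3: u_3=103/240 ∈ [11/41, 20/41) → index 2
j=4: u_4=133/240 ∈ [20/41, 24/41) → index 3
j=5: u_5=163/240 ∈ [24/41, 31/41) → index 4
j=6: u_6=193/240 ∈ [32/41, 36/41) → index 6
j=7: u_7=223/240 ∈ [36/41, 1) → index 7

0 1 2 2 3 4 6 7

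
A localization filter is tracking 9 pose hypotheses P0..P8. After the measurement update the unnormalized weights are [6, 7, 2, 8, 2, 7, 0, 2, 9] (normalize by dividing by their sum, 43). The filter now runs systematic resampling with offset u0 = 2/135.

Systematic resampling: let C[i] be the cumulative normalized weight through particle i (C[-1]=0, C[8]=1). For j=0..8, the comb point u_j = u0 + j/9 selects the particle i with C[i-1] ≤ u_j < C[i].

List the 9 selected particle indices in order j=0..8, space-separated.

0 0 1 2 3 4 5 8 8

C = [6/43, 13/43, 15/43, 23/43, 25/43, 32/43, 32/43, 34/43, 1]
j=0: u_0=2/135 ∈ [0, 6/43) → index 0
j=1: u_1=17/135 ∈ [0, 6/43) → index 0
j=2: u_2=32/135 ∈ [6/43, 13/43) → index 1
j=3: u_3=47/135 ∈ [13/43, 15/43) → index 2
j=4: u_4=62/135 ∈ [15/43, 23/43) → index 3
j=5: u_5=77/135 ∈ [23/43, 25/43) → index 4
j=6: u_6=92/135 ∈ [25/43, 32/43) → index 5
j=7: u_7=107/135 ∈ [34/43, 1) → index 8
j=8: u_8=122/135 ∈ [34/43, 1) → index 8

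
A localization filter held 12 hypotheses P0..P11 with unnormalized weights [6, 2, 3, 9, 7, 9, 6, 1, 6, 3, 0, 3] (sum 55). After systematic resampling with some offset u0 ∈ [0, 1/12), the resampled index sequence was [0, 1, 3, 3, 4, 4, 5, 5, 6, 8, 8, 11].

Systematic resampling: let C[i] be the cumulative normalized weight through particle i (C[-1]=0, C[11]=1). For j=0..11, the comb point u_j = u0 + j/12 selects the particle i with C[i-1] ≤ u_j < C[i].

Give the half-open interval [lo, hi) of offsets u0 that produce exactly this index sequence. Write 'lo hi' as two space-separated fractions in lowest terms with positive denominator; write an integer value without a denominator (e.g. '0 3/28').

1/30 19/330

C = [6/55, 8/55, 1/5, 4/11, 27/55, 36/55, 42/55, 43/55, 49/55, 52/55, 52/55, 1]
j=0 picked index 0: u0 ∈ [0, 6/55)
j=1 picked index 1: u0 ∈ [17/660, 41/660)
j=2 picked index 3: u0 ∈ [1/30, 13/66)
j=3 picked index 3: u0 ∈ [-1/20, 5/44)
j=4 picked index 4: u0 ∈ [1/33, 26/165)
j=5 picked index 4: u0 ∈ [-7/132, 49/660)
j=6 picked index 5: u0 ∈ [-1/110, 17/110)
j=7 picked index 5: u0 ∈ [-61/660, 47/660)
j=8 picked index 6: u0 ∈ [-2/165, 16/165)
j=9 picked index 8: u0 ∈ [7/220, 31/220)
j=10 picked index 8: u0 ∈ [-17/330, 19/330)
j=11 picked index 11: u0 ∈ [19/660, 1/12)
intersection: [1/30, 19/330)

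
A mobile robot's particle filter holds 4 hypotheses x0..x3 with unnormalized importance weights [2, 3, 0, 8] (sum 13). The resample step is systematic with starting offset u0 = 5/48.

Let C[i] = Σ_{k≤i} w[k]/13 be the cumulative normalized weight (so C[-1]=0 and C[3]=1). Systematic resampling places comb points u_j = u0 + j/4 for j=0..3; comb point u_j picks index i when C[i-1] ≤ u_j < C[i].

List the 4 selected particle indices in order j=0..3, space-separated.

C = [2/13, 5/13, 5/13, 1]
j=0: u_0=5/48 ∈ [0, 2/13) → index 0
j=1: u_1=17/48 ∈ [2/13, 5/13) → index 1
j=2: u_2=29/48 ∈ [5/13, 1) → index 3
j=3: u_3=41/48 ∈ [5/13, 1) → index 3

0 1 3 3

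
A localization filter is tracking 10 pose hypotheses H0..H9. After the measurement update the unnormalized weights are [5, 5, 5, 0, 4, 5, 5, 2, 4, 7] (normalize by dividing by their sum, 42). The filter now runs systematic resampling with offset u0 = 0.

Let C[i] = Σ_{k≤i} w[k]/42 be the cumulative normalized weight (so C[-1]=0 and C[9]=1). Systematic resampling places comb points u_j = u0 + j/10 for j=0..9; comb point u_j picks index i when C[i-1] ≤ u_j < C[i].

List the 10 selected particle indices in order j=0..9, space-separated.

0 0 1 2 4 5 6 7 8 9

C = [5/42, 5/21, 5/14, 5/14, 19/42, 4/7, 29/42, 31/42, 5/6, 1]
j=0: u_0=0 ∈ [0, 5/42) → index 0
j=1: u_1=1/10 ∈ [0, 5/42) → index 0
j=2: u_2=1/5 ∈ [5/42, 5/21) → index 1
j=3: u_3=3/10 ∈ [5/21, 5/14) → index 2
j=4: u_4=2/5 ∈ [5/14, 19/42) → index 4
j=5: u_5=1/2 ∈ [19/42, 4/7) → index 5
j=6: u_6=3/5 ∈ [4/7, 29/42) → index 6
j=7: u_7=7/10 ∈ [29/42, 31/42) → index 7
j=8: u_8=4/5 ∈ [31/42, 5/6) → index 8
j=9: u_9=9/10 ∈ [5/6, 1) → index 9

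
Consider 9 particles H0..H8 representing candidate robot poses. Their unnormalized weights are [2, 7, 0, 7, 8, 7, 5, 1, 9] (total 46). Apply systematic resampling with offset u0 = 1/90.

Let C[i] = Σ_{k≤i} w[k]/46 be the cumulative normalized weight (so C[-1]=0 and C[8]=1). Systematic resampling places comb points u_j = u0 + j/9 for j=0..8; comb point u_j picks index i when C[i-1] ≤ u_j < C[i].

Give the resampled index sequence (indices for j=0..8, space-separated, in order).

0 1 3 3 4 5 6 7 8

C = [1/23, 9/46, 9/46, 8/23, 12/23, 31/46, 18/23, 37/46, 1]
j=0: u_0=1/90 ∈ [0, 1/23) → index 0
j=1: u_1=11/90 ∈ [1/23, 9/46) → index 1
j=2: u_2=7/30 ∈ [9/46, 8/23) → index 3
j=3: u_3=31/90 ∈ [9/46, 8/23) → index 3
j=4: u_4=41/90 ∈ [8/23, 12/23) → index 4
j=5: u_5=17/30 ∈ [12/23, 31/46) → index 5
j=6: u_6=61/90 ∈ [31/46, 18/23) → index 6
j=7: u_7=71/90 ∈ [18/23, 37/46) → index 7
j=8: u_8=9/10 ∈ [37/46, 1) → index 8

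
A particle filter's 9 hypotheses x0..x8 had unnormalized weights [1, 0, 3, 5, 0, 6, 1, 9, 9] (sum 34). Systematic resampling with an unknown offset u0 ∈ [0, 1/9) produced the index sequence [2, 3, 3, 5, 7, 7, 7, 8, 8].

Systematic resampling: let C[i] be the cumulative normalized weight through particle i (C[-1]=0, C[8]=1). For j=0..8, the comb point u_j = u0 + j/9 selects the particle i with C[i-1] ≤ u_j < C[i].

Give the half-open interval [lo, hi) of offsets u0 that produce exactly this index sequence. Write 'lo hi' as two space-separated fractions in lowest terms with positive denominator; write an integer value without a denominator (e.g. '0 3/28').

1/34 13/306

C = [1/34, 1/34, 2/17, 9/34, 9/34, 15/34, 8/17, 25/34, 1]
j=0 picked index 2: u0 ∈ [1/34, 2/17)
j=1 picked index 3: u0 ∈ [1/153, 47/306)
j=2 picked index 3: u0 ∈ [-16/153, 13/306)
j=3 picked index 5: u0 ∈ [-7/102, 11/102)
j=4 picked index 7: u0 ∈ [4/153, 89/306)
j=5 picked index 7: u0 ∈ [-13/153, 55/306)
j=6 picked index 7: u0 ∈ [-10/51, 7/102)
j=7 picked index 8: u0 ∈ [-13/306, 2/9)
j=8 picked index 8: u0 ∈ [-47/306, 1/9)
intersection: [1/34, 13/306)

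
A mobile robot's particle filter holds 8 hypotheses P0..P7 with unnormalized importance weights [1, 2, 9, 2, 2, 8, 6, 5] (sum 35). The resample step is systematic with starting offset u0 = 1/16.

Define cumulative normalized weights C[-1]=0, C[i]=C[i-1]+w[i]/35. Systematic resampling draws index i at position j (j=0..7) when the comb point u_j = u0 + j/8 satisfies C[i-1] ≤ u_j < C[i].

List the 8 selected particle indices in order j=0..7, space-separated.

1 2 2 4 5 6 6 7

C = [1/35, 3/35, 12/35, 2/5, 16/35, 24/35, 6/7, 1]
j=0: u_0=1/16 ∈ [1/35, 3/35) → index 1
j=1: u_1=3/16 ∈ [3/35, 12/35) → index 2
j=2: u_2=5/16 ∈ [3/35, 12/35) → index 2
j=3: u_3=7/16 ∈ [2/5, 16/35) → index 4
j=4: u_4=9/16 ∈ [16/35, 24/35) → index 5
j=5: u_5=11/16 ∈ [24/35, 6/7) → index 6
j=6: u_6=13/16 ∈ [24/35, 6/7) → index 6
j=7: u_7=15/16 ∈ [6/7, 1) → index 7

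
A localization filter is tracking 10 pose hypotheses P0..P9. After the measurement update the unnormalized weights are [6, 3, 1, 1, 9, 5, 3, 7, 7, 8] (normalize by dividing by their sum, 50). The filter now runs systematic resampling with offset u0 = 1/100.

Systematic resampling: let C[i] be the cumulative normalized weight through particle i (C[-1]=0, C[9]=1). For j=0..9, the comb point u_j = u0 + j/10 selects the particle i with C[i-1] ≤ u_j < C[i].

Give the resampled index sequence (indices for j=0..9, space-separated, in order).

0 0 3 4 5 6 7 8 8 9

C = [3/25, 9/50, 1/5, 11/50, 2/5, 1/2, 14/25, 7/10, 21/25, 1]
j=0: u_0=1/100 ∈ [0, 3/25) → index 0
j=1: u_1=11/100 ∈ [0, 3/25) → index 0
j=2: u_2=21/100 ∈ [1/5, 11/50) → index 3
j=3: u_3=31/100 ∈ [11/50, 2/5) → index 4
j=4: u_4=41/100 ∈ [2/5, 1/2) → index 5
j=5: u_5=51/100 ∈ [1/2, 14/25) → index 6
j=6: u_6=61/100 ∈ [14/25, 7/10) → index 7
j=7: u_7=71/100 ∈ [7/10, 21/25) → index 8
j=8: u_8=81/100 ∈ [7/10, 21/25) → index 8
j=9: u_9=91/100 ∈ [21/25, 1) → index 9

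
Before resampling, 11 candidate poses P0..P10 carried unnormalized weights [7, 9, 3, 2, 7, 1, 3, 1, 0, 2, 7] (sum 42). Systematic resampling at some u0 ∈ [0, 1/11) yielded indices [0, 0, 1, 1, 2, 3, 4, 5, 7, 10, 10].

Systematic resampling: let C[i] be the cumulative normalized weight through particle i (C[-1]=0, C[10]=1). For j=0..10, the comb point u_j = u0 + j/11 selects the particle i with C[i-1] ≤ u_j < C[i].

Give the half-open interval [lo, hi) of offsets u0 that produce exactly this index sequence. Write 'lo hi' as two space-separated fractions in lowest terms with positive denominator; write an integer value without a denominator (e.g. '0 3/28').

C = [1/6, 8/21, 19/42, 1/2, 2/3, 29/42, 16/21, 11/14, 11/14, 5/6, 1]
j=0 picked index 0: u0 ∈ [0, 1/6)
j=1 picked index 0: u0 ∈ [-1/11, 5/66)
j=2 picked index 1: u0 ∈ [-1/66, 46/231)
j=3 picked index 1: u0 ∈ [-7/66, 25/231)
j=4 picked index 2: u0 ∈ [4/231, 41/462)
j=5 picked index 3: u0 ∈ [-1/462, 1/22)
j=6 picked index 4: u0 ∈ [-1/22, 4/33)
j=7 picked index 5: u0 ∈ [1/33, 25/462)
j=8 picked index 7: u0 ∈ [8/231, 9/154)
j=9 picked index 10: u0 ∈ [1/66, 2/11)
j=10 picked index 10: u0 ∈ [-5/66, 1/11)
intersection: [8/231, 1/22)

8/231 1/22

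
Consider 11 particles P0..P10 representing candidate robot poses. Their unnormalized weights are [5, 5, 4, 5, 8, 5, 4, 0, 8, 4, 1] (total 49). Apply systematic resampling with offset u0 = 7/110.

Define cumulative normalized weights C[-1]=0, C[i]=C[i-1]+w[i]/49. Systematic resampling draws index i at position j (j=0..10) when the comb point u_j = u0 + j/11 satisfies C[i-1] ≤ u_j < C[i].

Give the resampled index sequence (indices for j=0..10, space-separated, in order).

0 1 2 3 4 4 5 6 8 8 9

C = [5/49, 10/49, 2/7, 19/49, 27/49, 32/49, 36/49, 36/49, 44/49, 48/49, 1]
j=0: u_0=7/110 ∈ [0, 5/49) → index 0
j=1: u_1=17/110 ∈ [5/49, 10/49) → index 1
j=2: u_2=27/110 ∈ [10/49, 2/7) → index 2
j=3: u_3=37/110 ∈ [2/7, 19/49) → index 3
j=4: u_4=47/110 ∈ [19/49, 27/49) → index 4
j=5: u_5=57/110 ∈ [19/49, 27/49) → index 4
j=6: u_6=67/110 ∈ [27/49, 32/49) → index 5
j=7: u_7=7/10 ∈ [32/49, 36/49) → index 6
j=8: u_8=87/110 ∈ [36/49, 44/49) → index 8
j=9: u_9=97/110 ∈ [36/49, 44/49) → index 8
j=10: u_10=107/110 ∈ [44/49, 48/49) → index 9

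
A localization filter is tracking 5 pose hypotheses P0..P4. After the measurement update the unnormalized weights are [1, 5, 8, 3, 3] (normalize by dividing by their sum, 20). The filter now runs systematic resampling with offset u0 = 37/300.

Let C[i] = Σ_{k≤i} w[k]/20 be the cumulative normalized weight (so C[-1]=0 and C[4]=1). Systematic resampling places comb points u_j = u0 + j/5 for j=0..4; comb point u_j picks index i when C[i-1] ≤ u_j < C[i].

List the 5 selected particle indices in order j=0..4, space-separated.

C = [1/20, 3/10, 7/10, 17/20, 1]
j=0: u_0=37/300 ∈ [1/20, 3/10) → index 1
j=1: u_1=97/300 ∈ [3/10, 7/10) → index 2
j=2: u_2=157/300 ∈ [3/10, 7/10) → index 2
j=3: u_3=217/300 ∈ [7/10, 17/20) → index 3
j=4: u_4=277/300 ∈ [17/20, 1) → index 4

1 2 2 3 4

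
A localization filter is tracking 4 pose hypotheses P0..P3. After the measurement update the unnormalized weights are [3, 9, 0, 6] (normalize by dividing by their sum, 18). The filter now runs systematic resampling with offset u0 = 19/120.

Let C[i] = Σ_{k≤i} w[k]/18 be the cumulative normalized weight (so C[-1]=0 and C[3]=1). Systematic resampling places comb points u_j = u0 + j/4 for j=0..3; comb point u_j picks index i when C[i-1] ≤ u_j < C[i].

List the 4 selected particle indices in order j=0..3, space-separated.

0 1 1 3

C = [1/6, 2/3, 2/3, 1]
j=0: u_0=19/120 ∈ [0, 1/6) → index 0
j=1: u_1=49/120 ∈ [1/6, 2/3) → index 1
j=2: u_2=79/120 ∈ [1/6, 2/3) → index 1
j=3: u_3=109/120 ∈ [2/3, 1) → index 3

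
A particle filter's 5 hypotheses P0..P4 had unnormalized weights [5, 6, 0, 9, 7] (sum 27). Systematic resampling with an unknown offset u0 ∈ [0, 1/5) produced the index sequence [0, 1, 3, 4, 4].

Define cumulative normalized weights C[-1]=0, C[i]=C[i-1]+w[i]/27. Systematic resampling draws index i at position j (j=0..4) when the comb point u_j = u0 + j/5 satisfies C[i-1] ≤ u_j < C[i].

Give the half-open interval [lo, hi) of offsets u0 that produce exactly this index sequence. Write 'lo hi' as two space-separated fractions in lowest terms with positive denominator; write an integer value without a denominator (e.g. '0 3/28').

19/135 5/27

C = [5/27, 11/27, 11/27, 20/27, 1]
j=0 picked index 0: u0 ∈ [0, 5/27)
j=1 picked index 1: u0 ∈ [-2/135, 28/135)
j=2 picked index 3: u0 ∈ [1/135, 46/135)
j=3 picked index 4: u0 ∈ [19/135, 2/5)
j=4 picked index 4: u0 ∈ [-8/135, 1/5)
intersection: [19/135, 5/27)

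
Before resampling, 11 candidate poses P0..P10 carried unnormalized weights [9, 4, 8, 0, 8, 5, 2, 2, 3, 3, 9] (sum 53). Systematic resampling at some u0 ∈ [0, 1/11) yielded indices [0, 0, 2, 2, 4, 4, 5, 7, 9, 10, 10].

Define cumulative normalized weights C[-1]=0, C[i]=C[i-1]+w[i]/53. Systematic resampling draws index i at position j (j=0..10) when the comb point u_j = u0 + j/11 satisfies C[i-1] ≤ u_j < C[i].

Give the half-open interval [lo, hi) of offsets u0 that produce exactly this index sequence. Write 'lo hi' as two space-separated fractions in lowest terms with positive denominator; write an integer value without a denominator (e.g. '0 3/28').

C = [9/53, 13/53, 21/53, 21/53, 29/53, 34/53, 36/53, 38/53, 41/53, 44/53, 1]
j=0 picked index 0: u0 ∈ [0, 9/53)
j=1 picked index 0: u0 ∈ [-1/11, 46/583)
j=2 picked index 2: u0 ∈ [37/583, 125/583)
j=3 picked index 2: u0 ∈ [-16/583, 72/583)
j=4 picked index 4: u0 ∈ [19/583, 107/583)
j=5 picked index 4: u0 ∈ [-34/583, 54/583)
j=6 picked index 5: u0 ∈ [1/583, 56/583)
j=7 picked index 7: u0 ∈ [25/583, 47/583)
j=8 picked index 9: u0 ∈ [27/583, 60/583)
j=9 picked index 10: u0 ∈ [7/583, 2/11)
j=10 picked index 10: u0 ∈ [-46/583, 1/11)
intersection: [37/583, 46/583)

37/583 46/583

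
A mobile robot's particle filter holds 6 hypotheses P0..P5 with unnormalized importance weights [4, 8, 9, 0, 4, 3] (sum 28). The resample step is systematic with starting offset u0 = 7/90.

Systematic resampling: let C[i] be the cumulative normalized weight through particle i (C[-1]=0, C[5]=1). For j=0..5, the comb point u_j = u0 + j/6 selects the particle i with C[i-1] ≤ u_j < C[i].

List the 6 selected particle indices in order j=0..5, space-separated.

C = [1/7, 3/7, 3/4, 3/4, 25/28, 1]
j=0: u_0=7/90 ∈ [0, 1/7) → index 0
j=1: u_1=11/45 ∈ [1/7, 3/7) → index 1
j=2: u_2=37/90 ∈ [1/7, 3/7) → index 1
j=3: u_3=26/45 ∈ [3/7, 3/4) → index 2
j=4: u_4=67/90 ∈ [3/7, 3/4) → index 2
j=5: u_5=41/45 ∈ [25/28, 1) → index 5

0 1 1 2 2 5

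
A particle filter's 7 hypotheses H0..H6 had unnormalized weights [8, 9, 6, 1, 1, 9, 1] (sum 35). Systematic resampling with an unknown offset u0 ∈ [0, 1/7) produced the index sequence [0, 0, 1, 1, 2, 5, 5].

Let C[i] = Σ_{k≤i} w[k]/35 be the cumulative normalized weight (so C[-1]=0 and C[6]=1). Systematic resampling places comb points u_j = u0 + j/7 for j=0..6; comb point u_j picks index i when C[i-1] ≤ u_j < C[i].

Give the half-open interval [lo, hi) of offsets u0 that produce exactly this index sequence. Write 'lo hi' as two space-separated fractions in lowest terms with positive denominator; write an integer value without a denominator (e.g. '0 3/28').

0 2/35

C = [8/35, 17/35, 23/35, 24/35, 5/7, 34/35, 1]
j=0 picked index 0: u0 ∈ [0, 8/35)
j=1 picked index 0: u0 ∈ [-1/7, 3/35)
j=2 picked index 1: u0 ∈ [-2/35, 1/5)
j=3 picked index 1: u0 ∈ [-1/5, 2/35)
j=4 picked index 2: u0 ∈ [-3/35, 3/35)
j=5 picked index 5: u0 ∈ [0, 9/35)
j=6 picked index 5: u0 ∈ [-1/7, 4/35)
intersection: [0, 2/35)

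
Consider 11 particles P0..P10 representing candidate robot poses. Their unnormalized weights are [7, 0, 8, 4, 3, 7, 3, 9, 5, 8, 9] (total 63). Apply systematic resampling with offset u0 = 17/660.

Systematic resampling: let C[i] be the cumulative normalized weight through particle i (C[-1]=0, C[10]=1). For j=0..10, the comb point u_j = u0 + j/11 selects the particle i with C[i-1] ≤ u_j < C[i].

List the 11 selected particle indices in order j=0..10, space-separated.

C = [1/9, 1/9, 5/21, 19/63, 22/63, 29/63, 32/63, 41/63, 46/63, 6/7, 1]
j=0: u_0=17/660 ∈ [0, 1/9) → index 0
j=1: u_1=7/60 ∈ [1/9, 5/21) → index 2
j=2: u_2=137/660 ∈ [1/9, 5/21) → index 2
j=3: u_3=197/660 ∈ [5/21, 19/63) → index 3
j=4: u_4=257/660 ∈ [22/63, 29/63) → index 5
j=5: u_5=317/660 ∈ [29/63, 32/63) → index 6
j=6: u_6=377/660 ∈ [32/63, 41/63) → index 7
j=7: u_7=437/660 ∈ [41/63, 46/63) → index 8
j=8: u_8=497/660 ∈ [46/63, 6/7) → index 9
j=9: u_9=557/660 ∈ [46/63, 6/7) → index 9
j=10: u_10=617/660 ∈ [6/7, 1) → index 10

0 2 2 3 5 6 7 8 9 9 10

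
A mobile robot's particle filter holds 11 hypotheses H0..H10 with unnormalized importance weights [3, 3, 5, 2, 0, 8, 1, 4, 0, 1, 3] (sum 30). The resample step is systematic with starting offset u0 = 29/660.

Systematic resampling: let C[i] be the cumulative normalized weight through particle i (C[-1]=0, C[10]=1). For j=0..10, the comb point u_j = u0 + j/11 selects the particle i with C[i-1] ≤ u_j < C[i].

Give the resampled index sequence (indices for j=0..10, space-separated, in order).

C = [1/10, 1/5, 11/30, 13/30, 13/30, 7/10, 11/15, 13/15, 13/15, 9/10, 1]
j=0: u_0=29/660 ∈ [0, 1/10) → index 0
j=1: u_1=89/660 ∈ [1/10, 1/5) → index 1
j=2: u_2=149/660 ∈ [1/5, 11/30) → index 2
j=3: u_3=19/60 ∈ [1/5, 11/30) → index 2
j=4: u_4=269/660 ∈ [11/30, 13/30) → index 3
j=5: u_5=329/660 ∈ [13/30, 7/10) → index 5
j=6: u_6=389/660 ∈ [13/30, 7/10) → index 5
j=7: u_7=449/660 ∈ [13/30, 7/10) → index 5
j=8: u_8=509/660 ∈ [11/15, 13/15) → index 7
j=9: u_9=569/660 ∈ [11/15, 13/15) → index 7
j=10: u_10=629/660 ∈ [9/10, 1) → index 10

0 1 2 2 3 5 5 5 7 7 10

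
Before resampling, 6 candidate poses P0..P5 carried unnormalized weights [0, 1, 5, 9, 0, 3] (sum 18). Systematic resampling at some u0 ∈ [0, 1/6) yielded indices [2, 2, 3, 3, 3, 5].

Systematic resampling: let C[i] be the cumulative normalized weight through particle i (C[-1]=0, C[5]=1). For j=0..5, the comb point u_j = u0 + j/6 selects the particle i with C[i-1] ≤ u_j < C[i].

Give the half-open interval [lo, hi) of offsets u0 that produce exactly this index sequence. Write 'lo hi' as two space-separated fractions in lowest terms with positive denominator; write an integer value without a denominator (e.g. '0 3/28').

C = [0, 1/18, 1/3, 5/6, 5/6, 1]
j=0 picked index 2: u0 ∈ [1/18, 1/3)
j=1 picked index 2: u0 ∈ [-1/9, 1/6)
j=2 picked index 3: u0 ∈ [0, 1/2)
j=3 picked index 3: u0 ∈ [-1/6, 1/3)
j=4 picked index 3: u0 ∈ [-1/3, 1/6)
j=5 picked index 5: u0 ∈ [0, 1/6)
intersection: [1/18, 1/6)

1/18 1/6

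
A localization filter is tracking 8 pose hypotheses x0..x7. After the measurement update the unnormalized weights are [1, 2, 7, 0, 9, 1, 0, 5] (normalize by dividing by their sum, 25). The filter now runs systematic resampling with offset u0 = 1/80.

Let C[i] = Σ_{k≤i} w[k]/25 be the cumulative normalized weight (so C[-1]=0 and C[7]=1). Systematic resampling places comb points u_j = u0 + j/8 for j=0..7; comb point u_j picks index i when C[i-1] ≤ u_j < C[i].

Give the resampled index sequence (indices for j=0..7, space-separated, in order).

0 2 2 2 4 4 5 7

C = [1/25, 3/25, 2/5, 2/5, 19/25, 4/5, 4/5, 1]
j=0: u_0=1/80 ∈ [0, 1/25) → index 0
j=1: u_1=11/80 ∈ [3/25, 2/5) → index 2
j=2: u_2=21/80 ∈ [3/25, 2/5) → index 2
j=3: u_3=31/80 ∈ [3/25, 2/5) → index 2
j=4: u_4=41/80 ∈ [2/5, 19/25) → index 4
j=5: u_5=51/80 ∈ [2/5, 19/25) → index 4
j=6: u_6=61/80 ∈ [19/25, 4/5) → index 5
j=7: u_7=71/80 ∈ [4/5, 1) → index 7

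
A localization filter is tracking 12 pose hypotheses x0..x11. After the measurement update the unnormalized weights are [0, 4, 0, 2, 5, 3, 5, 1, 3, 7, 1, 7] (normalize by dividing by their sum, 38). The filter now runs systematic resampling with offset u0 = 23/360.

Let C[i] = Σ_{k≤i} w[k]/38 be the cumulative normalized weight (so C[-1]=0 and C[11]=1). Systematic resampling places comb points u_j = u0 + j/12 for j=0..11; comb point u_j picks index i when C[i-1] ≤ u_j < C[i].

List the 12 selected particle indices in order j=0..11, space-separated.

C = [0, 2/19, 2/19, 3/19, 11/38, 7/19, 1/2, 10/19, 23/38, 15/19, 31/38, 1]
j=0: u_0=23/360 ∈ [0, 2/19) → index 1
j=1: u_1=53/360 ∈ [2/19, 3/19) → index 3
j=2: u_2=83/360 ∈ [3/19, 11/38) → index 4
j=3: u_3=113/360 ∈ [11/38, 7/19) → index 5
j=4: u_4=143/360 ∈ [7/19, 1/2) → index 6
j=5: u_5=173/360 ∈ [7/19, 1/2) → index 6
j=6: u_6=203/360 ∈ [10/19, 23/38) → index 8
j=7: u_7=233/360 ∈ [23/38, 15/19) → index 9
j=8: u_8=263/360 ∈ [23/38, 15/19) → index 9
j=9: u_9=293/360 ∈ [15/19, 31/38) → index 10
j=10: u_10=323/360 ∈ [31/38, 1) → index 11
j=11: u_11=353/360 ∈ [31/38, 1) → index 11

1 3 4 5 6 6 8 9 9 10 11 11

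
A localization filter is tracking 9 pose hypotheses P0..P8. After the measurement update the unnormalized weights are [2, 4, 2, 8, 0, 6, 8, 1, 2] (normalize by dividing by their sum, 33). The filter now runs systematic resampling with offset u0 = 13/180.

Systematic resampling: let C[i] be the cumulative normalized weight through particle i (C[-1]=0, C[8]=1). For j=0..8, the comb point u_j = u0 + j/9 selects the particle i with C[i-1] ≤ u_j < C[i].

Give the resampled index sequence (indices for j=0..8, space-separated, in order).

C = [2/33, 2/11, 8/33, 16/33, 16/33, 2/3, 10/11, 31/33, 1]
j=0: u_0=13/180 ∈ [2/33, 2/11) → index 1
j=1: u_1=11/60 ∈ [2/11, 8/33) → index 2
j=2: u_2=53/180 ∈ [8/33, 16/33) → index 3
j=3: u_3=73/180 ∈ [8/33, 16/33) → index 3
j=4: u_4=31/60 ∈ [16/33, 2/3) → index 5
j=5: u_5=113/180 ∈ [16/33, 2/3) → index 5
j=6: u_6=133/180 ∈ [2/3, 10/11) → index 6
j=7: u_7=17/20 ∈ [2/3, 10/11) → index 6
j=8: u_8=173/180 ∈ [31/33, 1) → index 8

1 2 3 3 5 5 6 6 8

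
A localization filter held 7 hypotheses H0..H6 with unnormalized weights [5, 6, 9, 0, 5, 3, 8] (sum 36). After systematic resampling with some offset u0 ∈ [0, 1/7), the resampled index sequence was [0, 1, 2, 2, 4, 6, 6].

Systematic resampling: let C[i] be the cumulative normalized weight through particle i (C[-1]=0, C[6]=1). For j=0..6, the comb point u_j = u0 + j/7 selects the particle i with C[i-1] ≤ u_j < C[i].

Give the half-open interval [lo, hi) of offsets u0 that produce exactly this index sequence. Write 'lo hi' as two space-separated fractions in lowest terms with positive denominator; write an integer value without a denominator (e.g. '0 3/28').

C = [5/36, 11/36, 5/9, 5/9, 25/36, 7/9, 1]
j=0 picked index 0: u0 ∈ [0, 5/36)
j=1 picked index 1: u0 ∈ [-1/252, 41/252)
j=2 picked index 2: u0 ∈ [5/252, 17/63)
j=3 picked index 2: u0 ∈ [-31/252, 8/63)
j=4 picked index 4: u0 ∈ [-1/63, 31/252)
j=5 picked index 6: u0 ∈ [4/63, 2/7)
j=6 picked index 6: u0 ∈ [-5/63, 1/7)
intersection: [4/63, 31/252)

4/63 31/252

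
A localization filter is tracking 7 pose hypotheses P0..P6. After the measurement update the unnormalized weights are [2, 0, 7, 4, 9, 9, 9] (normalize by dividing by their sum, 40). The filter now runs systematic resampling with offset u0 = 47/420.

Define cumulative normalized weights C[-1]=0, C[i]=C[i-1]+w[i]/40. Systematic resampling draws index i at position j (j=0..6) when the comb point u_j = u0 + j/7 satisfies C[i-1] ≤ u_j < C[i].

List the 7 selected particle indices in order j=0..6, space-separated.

C = [1/20, 1/20, 9/40, 13/40, 11/20, 31/40, 1]
j=0: u_0=47/420 ∈ [1/20, 9/40) → index 2
j=1: u_1=107/420 ∈ [9/40, 13/40) → index 3
j=2: u_2=167/420 ∈ [13/40, 11/20) → index 4
j=3: u_3=227/420 ∈ [13/40, 11/20) → index 4
j=4: u_4=41/60 ∈ [11/20, 31/40) → index 5
j=5: u_5=347/420 ∈ [31/40, 1) → index 6
j=6: u_6=407/420 ∈ [31/40, 1) → index 6

2 3 4 4 5 6 6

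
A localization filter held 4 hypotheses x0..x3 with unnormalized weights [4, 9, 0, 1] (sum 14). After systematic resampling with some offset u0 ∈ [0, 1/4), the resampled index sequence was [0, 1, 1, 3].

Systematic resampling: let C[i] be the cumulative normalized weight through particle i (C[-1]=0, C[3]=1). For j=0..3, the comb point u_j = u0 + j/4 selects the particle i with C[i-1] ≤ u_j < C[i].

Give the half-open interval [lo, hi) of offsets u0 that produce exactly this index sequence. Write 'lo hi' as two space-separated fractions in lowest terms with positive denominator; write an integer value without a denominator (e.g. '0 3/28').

5/28 1/4

C = [2/7, 13/14, 13/14, 1]
j=0 picked index 0: u0 ∈ [0, 2/7)
j=1 picked index 1: u0 ∈ [1/28, 19/28)
j=2 picked index 1: u0 ∈ [-3/14, 3/7)
j=3 picked index 3: u0 ∈ [5/28, 1/4)
intersection: [5/28, 1/4)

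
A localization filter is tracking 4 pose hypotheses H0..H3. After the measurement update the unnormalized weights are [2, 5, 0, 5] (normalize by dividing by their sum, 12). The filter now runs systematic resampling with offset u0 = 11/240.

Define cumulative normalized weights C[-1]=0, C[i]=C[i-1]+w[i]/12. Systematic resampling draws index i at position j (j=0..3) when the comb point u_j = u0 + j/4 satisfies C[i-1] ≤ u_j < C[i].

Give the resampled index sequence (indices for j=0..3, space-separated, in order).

C = [1/6, 7/12, 7/12, 1]
j=0: u_0=11/240 ∈ [0, 1/6) → index 0
j=1: u_1=71/240 ∈ [1/6, 7/12) → index 1
j=2: u_2=131/240 ∈ [1/6, 7/12) → index 1
j=3: u_3=191/240 ∈ [7/12, 1) → index 3

0 1 1 3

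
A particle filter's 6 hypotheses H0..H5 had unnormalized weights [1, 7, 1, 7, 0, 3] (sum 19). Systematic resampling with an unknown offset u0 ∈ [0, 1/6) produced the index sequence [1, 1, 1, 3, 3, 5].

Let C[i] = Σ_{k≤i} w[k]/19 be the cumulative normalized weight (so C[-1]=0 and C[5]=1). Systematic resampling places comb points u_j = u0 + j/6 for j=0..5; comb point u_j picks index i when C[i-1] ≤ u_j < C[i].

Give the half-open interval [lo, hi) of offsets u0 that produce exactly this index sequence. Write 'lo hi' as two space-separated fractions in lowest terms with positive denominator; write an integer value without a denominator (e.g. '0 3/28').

1/19 5/57

C = [1/19, 8/19, 9/19, 16/19, 16/19, 1]
j=0 picked index 1: u0 ∈ [1/19, 8/19)
j=1 picked index 1: u0 ∈ [-13/114, 29/114)
j=2 picked index 1: u0 ∈ [-16/57, 5/57)
j=3 picked index 3: u0 ∈ [-1/38, 13/38)
j=4 picked index 3: u0 ∈ [-11/57, 10/57)
j=5 picked index 5: u0 ∈ [1/114, 1/6)
intersection: [1/19, 5/57)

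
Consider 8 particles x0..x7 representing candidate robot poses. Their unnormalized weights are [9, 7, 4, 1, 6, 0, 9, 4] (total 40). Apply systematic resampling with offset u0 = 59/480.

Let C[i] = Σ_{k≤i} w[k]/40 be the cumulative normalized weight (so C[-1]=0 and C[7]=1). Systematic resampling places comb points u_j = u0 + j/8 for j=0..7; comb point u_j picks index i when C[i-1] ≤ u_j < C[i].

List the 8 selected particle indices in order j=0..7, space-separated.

0 1 1 2 4 6 6 7

C = [9/40, 2/5, 1/2, 21/40, 27/40, 27/40, 9/10, 1]
j=0: u_0=59/480 ∈ [0, 9/40) → index 0
j=1: u_1=119/480 ∈ [9/40, 2/5) → index 1
j=2: u_2=179/480 ∈ [9/40, 2/5) → index 1
j=3: u_3=239/480 ∈ [2/5, 1/2) → index 2
j=4: u_4=299/480 ∈ [21/40, 27/40) → index 4
j=5: u_5=359/480 ∈ [27/40, 9/10) → index 6
j=6: u_6=419/480 ∈ [27/40, 9/10) → index 6
j=7: u_7=479/480 ∈ [9/10, 1) → index 7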